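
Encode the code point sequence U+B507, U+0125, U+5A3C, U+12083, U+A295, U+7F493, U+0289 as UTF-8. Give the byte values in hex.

EB 94 87 C4 A5 E5 A8 BC F0 92 82 83 EA 8A 95 F1 BF 92 93 CA 89

U+B507: 3-byte form → EB 94 87.
U+0125: 2-byte form → C4 A5.
U+5A3C: 3-byte form → E5 A8 BC.
U+12083: 4-byte form → F0 92 82 83.
U+A295: 3-byte form → EA 8A 95.
U+7F493: 4-byte form → F1 BF 92 93.
U+0289: 2-byte form → CA 89.
Concatenated (21 bytes): EB 94 87 C4 A5 E5 A8 BC F0 92 82 83 EA 8A 95 F1 BF 92 93 CA 89.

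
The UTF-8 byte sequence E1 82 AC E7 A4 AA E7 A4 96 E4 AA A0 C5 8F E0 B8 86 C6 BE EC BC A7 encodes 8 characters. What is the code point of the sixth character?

U+0E06

Offset 0: leading byte 0xE1 = 11100001 → 3-byte char #1 = E1 82 AC.
Offset 3: leading byte 0xE7 = 11100111 → 3-byte char #2 = E7 A4 AA.
Offset 6: leading byte 0xE7 = 11100111 → 3-byte char #3 = E7 A4 96.
Offset 9: leading byte 0xE4 = 11100100 → 3-byte char #4 = E4 AA A0.
Offset 12: leading byte 0xC5 = 11000101 → 2-byte char #5 = C5 8F.
Offset 14: leading byte 0xE0 = 11100000 → 3-byte char #6 = E0 B8 86.
Leading byte 0xE0 = 11100000 matches 1110xxxx → 3-byte sequence.
Byte 1: 0xE0 = 11100000, payload 0000 (4 bits).
Byte 2: 0xB8 = 10111000 (10xxxxxx ✓), payload 111000.
Byte 3: 0x86 = 10000110 (10xxxxxx ✓), payload 000110.
Concatenate: 0000111000000110 = 0xE06 (16 bits → U+0E06).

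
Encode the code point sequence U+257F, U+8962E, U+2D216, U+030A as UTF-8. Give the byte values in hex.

U+257F: 3-byte form → E2 95 BF.
U+8962E: 4-byte form → F2 89 98 AE.
U+2D216: 4-byte form → F0 AD 88 96.
U+030A: 2-byte form → CC 8A.
Concatenated (13 bytes): E2 95 BF F2 89 98 AE F0 AD 88 96 CC 8A.

E2 95 BF F2 89 98 AE F0 AD 88 96 CC 8A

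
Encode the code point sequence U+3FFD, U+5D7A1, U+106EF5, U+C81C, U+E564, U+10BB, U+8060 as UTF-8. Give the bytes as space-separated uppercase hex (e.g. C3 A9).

U+3FFD: 3-byte form → E3 BF BD.
U+5D7A1: 4-byte form → F1 9D 9E A1.
U+106EF5: 4-byte form → F4 86 BB B5.
U+C81C: 3-byte form → EC A0 9C.
U+E564: 3-byte form → EE 95 A4.
U+10BB: 3-byte form → E1 82 BB.
U+8060: 3-byte form → E8 81 A0.
Concatenated (23 bytes): E3 BF BD F1 9D 9E A1 F4 86 BB B5 EC A0 9C EE 95 A4 E1 82 BB E8 81 A0.

E3 BF BD F1 9D 9E A1 F4 86 BB B5 EC A0 9C EE 95 A4 E1 82 BB E8 81 A0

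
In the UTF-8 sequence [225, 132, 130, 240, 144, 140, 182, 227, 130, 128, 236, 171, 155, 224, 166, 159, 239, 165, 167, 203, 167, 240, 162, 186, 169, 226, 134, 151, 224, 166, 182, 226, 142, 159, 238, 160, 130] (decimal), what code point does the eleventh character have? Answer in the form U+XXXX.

U+239F

Offset 0: leading byte 0xE1 = 11100001 → 3-byte char #1 = E1 84 82.
Offset 3: leading byte 0xF0 = 11110000 → 4-byte char #2 = F0 90 8C B6.
Offset 7: leading byte 0xE3 = 11100011 → 3-byte char #3 = E3 82 80.
Offset 10: leading byte 0xEC = 11101100 → 3-byte char #4 = EC AB 9B.
Offset 13: leading byte 0xE0 = 11100000 → 3-byte char #5 = E0 A6 9F.
Offset 16: leading byte 0xEF = 11101111 → 3-byte char #6 = EF A5 A7.
Offset 19: leading byte 0xCB = 11001011 → 2-byte char #7 = CB A7.
Offset 21: leading byte 0xF0 = 11110000 → 4-byte char #8 = F0 A2 BA A9.
Offset 25: leading byte 0xE2 = 11100010 → 3-byte char #9 = E2 86 97.
Offset 28: leading byte 0xE0 = 11100000 → 3-byte char #10 = E0 A6 B6.
Offset 31: leading byte 0xE2 = 11100010 → 3-byte char #11 = E2 8E 9F.
Leading byte 0xE2 = 11100010 matches 1110xxxx → 3-byte sequence.
Byte 1: 0xE2 = 11100010, payload 0010 (4 bits).
Byte 2: 0x8E = 10001110 (10xxxxxx ✓), payload 001110.
Byte 3: 0x9F = 10011111 (10xxxxxx ✓), payload 011111.
Concatenate: 0010001110011111 = 0x239F (16 bits → U+239F).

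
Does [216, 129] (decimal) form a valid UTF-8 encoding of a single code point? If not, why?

Leading byte 0xD8 = 11011000 → 2-byte form.
Continuation bytes 0x81=10000001 all match 10xxxxxx.
Decoded value 0x601 is ≥ 0x80 (shortest form) and not a surrogate.

valid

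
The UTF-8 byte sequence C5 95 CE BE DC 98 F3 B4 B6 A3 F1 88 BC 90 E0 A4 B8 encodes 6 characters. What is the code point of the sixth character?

U+0938

Offset 0: leading byte 0xC5 = 11000101 → 2-byte char #1 = C5 95.
Offset 2: leading byte 0xCE = 11001110 → 2-byte char #2 = CE BE.
Offset 4: leading byte 0xDC = 11011100 → 2-byte char #3 = DC 98.
Offset 6: leading byte 0xF3 = 11110011 → 4-byte char #4 = F3 B4 B6 A3.
Offset 10: leading byte 0xF1 = 11110001 → 4-byte char #5 = F1 88 BC 90.
Offset 14: leading byte 0xE0 = 11100000 → 3-byte char #6 = E0 A4 B8.
Leading byte 0xE0 = 11100000 matches 1110xxxx → 3-byte sequence.
Byte 1: 0xE0 = 11100000, payload 0000 (4 bits).
Byte 2: 0xA4 = 10100100 (10xxxxxx ✓), payload 100100.
Byte 3: 0xB8 = 10111000 (10xxxxxx ✓), payload 111000.
Concatenate: 0000100100111000 = 0x938 (16 bits → U+0938).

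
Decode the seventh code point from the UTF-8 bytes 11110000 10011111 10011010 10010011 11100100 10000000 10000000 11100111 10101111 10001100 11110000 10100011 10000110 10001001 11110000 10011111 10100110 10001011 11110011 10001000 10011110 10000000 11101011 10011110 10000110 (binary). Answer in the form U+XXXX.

U+B786

Offset 0: leading byte 0xF0 = 11110000 → 4-byte char #1 = F0 9F 9A 93.
Offset 4: leading byte 0xE4 = 11100100 → 3-byte char #2 = E4 80 80.
Offset 7: leading byte 0xE7 = 11100111 → 3-byte char #3 = E7 AF 8C.
Offset 10: leading byte 0xF0 = 11110000 → 4-byte char #4 = F0 A3 86 89.
Offset 14: leading byte 0xF0 = 11110000 → 4-byte char #5 = F0 9F A6 8B.
Offset 18: leading byte 0xF3 = 11110011 → 4-byte char #6 = F3 88 9E 80.
Offset 22: leading byte 0xEB = 11101011 → 3-byte char #7 = EB 9E 86.
Leading byte 0xEB = 11101011 matches 1110xxxx → 3-byte sequence.
Byte 1: 0xEB = 11101011, payload 1011 (4 bits).
Byte 2: 0x9E = 10011110 (10xxxxxx ✓), payload 011110.
Byte 3: 0x86 = 10000110 (10xxxxxx ✓), payload 000110.
Concatenate: 1011011110000110 = 0xB786 (16 bits → U+B786).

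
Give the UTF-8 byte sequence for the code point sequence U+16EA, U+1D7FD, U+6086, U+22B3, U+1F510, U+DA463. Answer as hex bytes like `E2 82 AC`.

E1 9B AA F0 9D 9F BD E6 82 86 E2 8A B3 F0 9F 94 90 F3 9A 91 A3

U+16EA: 3-byte form → E1 9B AA.
U+1D7FD: 4-byte form → F0 9D 9F BD.
U+6086: 3-byte form → E6 82 86.
U+22B3: 3-byte form → E2 8A B3.
U+1F510: 4-byte form → F0 9F 94 90.
U+DA463: 4-byte form → F3 9A 91 A3.
Concatenated (21 bytes): E1 9B AA F0 9D 9F BD E6 82 86 E2 8A B3 F0 9F 94 90 F3 9A 91 A3.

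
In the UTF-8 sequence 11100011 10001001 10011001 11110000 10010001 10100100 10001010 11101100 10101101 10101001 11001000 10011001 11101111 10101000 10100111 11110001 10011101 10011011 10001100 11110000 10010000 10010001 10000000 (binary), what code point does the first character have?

Offset 0: leading byte 0xE3 = 11100011 → 3-byte char #1 = E3 89 99.
Leading byte 0xE3 = 11100011 matches 1110xxxx → 3-byte sequence.
Byte 1: 0xE3 = 11100011, payload 0011 (4 bits).
Byte 2: 0x89 = 10001001 (10xxxxxx ✓), payload 001001.
Byte 3: 0x99 = 10011001 (10xxxxxx ✓), payload 011001.
Concatenate: 0011001001011001 = 0x3259 (16 bits → U+3259).

U+3259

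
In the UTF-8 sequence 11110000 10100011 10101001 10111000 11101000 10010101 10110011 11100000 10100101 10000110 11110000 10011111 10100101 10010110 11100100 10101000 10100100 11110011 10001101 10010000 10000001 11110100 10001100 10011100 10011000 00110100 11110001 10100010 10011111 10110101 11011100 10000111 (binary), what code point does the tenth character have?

Offset 0: leading byte 0xF0 = 11110000 → 4-byte char #1 = F0 A3 A9 B8.
Offset 4: leading byte 0xE8 = 11101000 → 3-byte char #2 = E8 95 B3.
Offset 7: leading byte 0xE0 = 11100000 → 3-byte char #3 = E0 A5 86.
Offset 10: leading byte 0xF0 = 11110000 → 4-byte char #4 = F0 9F A5 96.
Offset 14: leading byte 0xE4 = 11100100 → 3-byte char #5 = E4 A8 A4.
Offset 17: leading byte 0xF3 = 11110011 → 4-byte char #6 = F3 8D 90 81.
Offset 21: leading byte 0xF4 = 11110100 → 4-byte char #7 = F4 8C 9C 98.
Offset 25: leading byte 0x34 = 00110100 → 1-byte char #8 = 34.
Offset 26: leading byte 0xF1 = 11110001 → 4-byte char #9 = F1 A2 9F B5.
Offset 30: leading byte 0xDC = 11011100 → 2-byte char #10 = DC 87.
Leading byte 0xDC = 11011100 matches 110xxxxx → 2-byte sequence.
Byte 1: 0xDC = 11011100, payload 11100 (5 bits).
Byte 2: 0x87 = 10000111 (10xxxxxx ✓), payload 000111.
Concatenate: 11100000111 = 0x707 (11 bits → U+0707).

U+0707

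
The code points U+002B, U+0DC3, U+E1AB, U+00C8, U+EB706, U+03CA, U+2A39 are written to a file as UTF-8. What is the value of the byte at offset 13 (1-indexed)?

1-indexed offset 13 is 0-indexed offset 12.
U+002B → 1-byte form 2B at offsets 0–0.
U+0DC3 → 3-byte form E0 B7 83 at offsets 1–3.
U+E1AB → 3-byte form EE 86 AB at offsets 4–6.
U+00C8 → 2-byte form C3 88 at offsets 7–8.
U+EB706 → 4-byte form F3 AB 9C 86 at offsets 9–12.
Offset 12 falls in char 5's range; it's byte 4 of F3 AB 9C 86 = 0x86.

0x86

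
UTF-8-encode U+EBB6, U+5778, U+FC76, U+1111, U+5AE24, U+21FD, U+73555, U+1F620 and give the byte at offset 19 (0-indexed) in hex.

U+EBB6 → 3-byte form EE AE B6 at offsets 0–2.
U+5778 → 3-byte form E5 9D B8 at offsets 3–5.
U+FC76 → 3-byte form EF B1 B6 at offsets 6–8.
U+1111 → 3-byte form E1 84 91 at offsets 9–11.
U+5AE24 → 4-byte form F1 9A B8 A4 at offsets 12–15.
U+21FD → 3-byte form E2 87 BD at offsets 16–18.
U+73555 → 4-byte form F1 B3 95 95 at offsets 19–22.
Offset 19 falls in char 7's range; it's byte 1 of F1 B3 95 95 = 0xF1.

0xF1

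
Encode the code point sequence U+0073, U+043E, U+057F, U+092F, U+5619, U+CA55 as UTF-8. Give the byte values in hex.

U+0073: 1-byte form → 73.
U+043E: 2-byte form → D0 BE.
U+057F: 2-byte form → D5 BF.
U+092F: 3-byte form → E0 A4 AF.
U+5619: 3-byte form → E5 98 99.
U+CA55: 3-byte form → EC A9 95.
Concatenated (14 bytes): 73 D0 BE D5 BF E0 A4 AF E5 98 99 EC A9 95.

73 D0 BE D5 BF E0 A4 AF E5 98 99 EC A9 95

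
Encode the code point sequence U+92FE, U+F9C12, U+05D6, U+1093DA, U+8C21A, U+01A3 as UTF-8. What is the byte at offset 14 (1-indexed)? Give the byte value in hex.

1-indexed offset 14 is 0-indexed offset 13.
U+92FE → 3-byte form E9 8B BE at offsets 0–2.
U+F9C12 → 4-byte form F3 B9 B0 92 at offsets 3–6.
U+05D6 → 2-byte form D7 96 at offsets 7–8.
U+1093DA → 4-byte form F4 89 8F 9A at offsets 9–12.
U+8C21A → 4-byte form F2 8C 88 9A at offsets 13–16.
Offset 13 falls in char 5's range; it's byte 1 of F2 8C 88 9A = 0xF2.

0xF2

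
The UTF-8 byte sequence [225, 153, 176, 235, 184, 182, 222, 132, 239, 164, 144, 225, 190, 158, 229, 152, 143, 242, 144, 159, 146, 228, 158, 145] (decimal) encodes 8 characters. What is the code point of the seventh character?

Offset 0: leading byte 0xE1 = 11100001 → 3-byte char #1 = E1 99 B0.
Offset 3: leading byte 0xEB = 11101011 → 3-byte char #2 = EB B8 B6.
Offset 6: leading byte 0xDE = 11011110 → 2-byte char #3 = DE 84.
Offset 8: leading byte 0xEF = 11101111 → 3-byte char #4 = EF A4 90.
Offset 11: leading byte 0xE1 = 11100001 → 3-byte char #5 = E1 BE 9E.
Offset 14: leading byte 0xE5 = 11100101 → 3-byte char #6 = E5 98 8F.
Offset 17: leading byte 0xF2 = 11110010 → 4-byte char #7 = F2 90 9F 92.
Leading byte 0xF2 = 11110010 matches 11110xxx → 4-byte sequence.
Byte 1: 0xF2 = 11110010, payload 010 (3 bits).
Byte 2: 0x90 = 10010000 (10xxxxxx ✓), payload 010000.
Byte 3: 0x9F = 10011111 (10xxxxxx ✓), payload 011111.
Byte 4: 0x92 = 10010010 (10xxxxxx ✓), payload 010010.
Concatenate: 010010000011111010010 = 0x907D2 (21 bits → U+907D2).

U+907D2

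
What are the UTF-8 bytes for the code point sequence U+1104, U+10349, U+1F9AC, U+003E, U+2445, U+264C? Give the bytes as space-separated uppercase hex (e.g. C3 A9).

U+1104: 3-byte form → E1 84 84.
U+10349: 4-byte form → F0 90 8D 89.
U+1F9AC: 4-byte form → F0 9F A6 AC.
U+003E: 1-byte form → 3E.
U+2445: 3-byte form → E2 91 85.
U+264C: 3-byte form → E2 99 8C.
Concatenated (18 bytes): E1 84 84 F0 90 8D 89 F0 9F A6 AC 3E E2 91 85 E2 99 8C.

E1 84 84 F0 90 8D 89 F0 9F A6 AC 3E E2 91 85 E2 99 8C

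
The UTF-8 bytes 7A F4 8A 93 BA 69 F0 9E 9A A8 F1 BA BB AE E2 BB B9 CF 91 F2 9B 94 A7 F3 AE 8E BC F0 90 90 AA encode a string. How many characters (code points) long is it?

Byte at offset 0: 0x7A = 01111010 → 1-byte char (#1). Advance 1.
Byte at offset 1: 0xF4 = 11110100 → 4-byte char (#2). Advance 4.
Byte at offset 5: 0x69 = 01101001 → 1-byte char (#3). Advance 1.
Byte at offset 6: 0xF0 = 11110000 → 4-byte char (#4). Advance 4.
Byte at offset 10: 0xF1 = 11110001 → 4-byte char (#5). Advance 4.
Byte at offset 14: 0xE2 = 11100010 → 3-byte char (#6). Advance 3.
Byte at offset 17: 0xCF = 11001111 → 2-byte char (#7). Advance 2.
Byte at offset 19: 0xF2 = 11110010 → 4-byte char (#8). Advance 4.
Byte at offset 23: 0xF3 = 11110011 → 4-byte char (#9). Advance 4.
Byte at offset 27: 0xF0 = 11110000 → 4-byte char (#10). Advance 4.
Reached end at offset 31 after 10 code points.

10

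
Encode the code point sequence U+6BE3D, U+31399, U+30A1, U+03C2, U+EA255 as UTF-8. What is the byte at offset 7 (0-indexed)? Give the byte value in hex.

0x99

U+6BE3D → 4-byte form F1 AB B8 BD at offsets 0–3.
U+31399 → 4-byte form F0 B1 8E 99 at offsets 4–7.
Offset 7 falls in char 2's range; it's byte 4 of F0 B1 8E 99 = 0x99.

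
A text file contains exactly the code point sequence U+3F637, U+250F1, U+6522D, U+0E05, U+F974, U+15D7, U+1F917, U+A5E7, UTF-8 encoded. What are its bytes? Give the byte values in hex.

F0 BF 98 B7 F0 A5 83 B1 F1 A5 88 AD E0 B8 85 EF A5 B4 E1 97 97 F0 9F A4 97 EA 97 A7

U+3F637: 4-byte form → F0 BF 98 B7.
U+250F1: 4-byte form → F0 A5 83 B1.
U+6522D: 4-byte form → F1 A5 88 AD.
U+0E05: 3-byte form → E0 B8 85.
U+F974: 3-byte form → EF A5 B4.
U+15D7: 3-byte form → E1 97 97.
U+1F917: 4-byte form → F0 9F A4 97.
U+A5E7: 3-byte form → EA 97 A7.
Concatenated (28 bytes): F0 BF 98 B7 F0 A5 83 B1 F1 A5 88 AD E0 B8 85 EF A5 B4 E1 97 97 F0 9F A4 97 EA 97 A7.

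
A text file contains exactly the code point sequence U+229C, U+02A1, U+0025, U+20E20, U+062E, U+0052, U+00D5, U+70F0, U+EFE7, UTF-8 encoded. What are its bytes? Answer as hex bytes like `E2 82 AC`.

E2 8A 9C CA A1 25 F0 A0 B8 A0 D8 AE 52 C3 95 E7 83 B0 EE BF A7

U+229C: 3-byte form → E2 8A 9C.
U+02A1: 2-byte form → CA A1.
U+0025: 1-byte form → 25.
U+20E20: 4-byte form → F0 A0 B8 A0.
U+062E: 2-byte form → D8 AE.
U+0052: 1-byte form → 52.
U+00D5: 2-byte form → C3 95.
U+70F0: 3-byte form → E7 83 B0.
U+EFE7: 3-byte form → EE BF A7.
Concatenated (21 bytes): E2 8A 9C CA A1 25 F0 A0 B8 A0 D8 AE 52 C3 95 E7 83 B0 EE BF A7.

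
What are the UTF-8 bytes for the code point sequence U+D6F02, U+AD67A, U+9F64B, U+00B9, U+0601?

F3 96 BC 82 F2 AD 99 BA F2 9F 99 8B C2 B9 D8 81

U+D6F02: 4-byte form → F3 96 BC 82.
U+AD67A: 4-byte form → F2 AD 99 BA.
U+9F64B: 4-byte form → F2 9F 99 8B.
U+00B9: 2-byte form → C2 B9.
U+0601: 2-byte form → D8 81.
Concatenated (16 bytes): F3 96 BC 82 F2 AD 99 BA F2 9F 99 8B C2 B9 D8 81.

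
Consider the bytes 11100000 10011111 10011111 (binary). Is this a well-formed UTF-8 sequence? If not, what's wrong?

invalid (overlong encoding)

Leading byte 0xE0 = 11100000 → 3-byte form.
Continuation bytes all match 10xxxxxx. Payload decodes to 0x7DF.
But 0x7DF < 0x800, the minimum for a 3-byte sequence — this is an overlong encoding.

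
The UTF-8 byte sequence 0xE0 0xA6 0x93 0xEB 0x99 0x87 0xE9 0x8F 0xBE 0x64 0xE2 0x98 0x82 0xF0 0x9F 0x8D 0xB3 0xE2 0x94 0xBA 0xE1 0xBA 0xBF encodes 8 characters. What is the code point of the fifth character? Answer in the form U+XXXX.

Offset 0: leading byte 0xE0 = 11100000 → 3-byte char #1 = E0 A6 93.
Offset 3: leading byte 0xEB = 11101011 → 3-byte char #2 = EB 99 87.
Offset 6: leading byte 0xE9 = 11101001 → 3-byte char #3 = E9 8F BE.
Offset 9: leading byte 0x64 = 01100100 → 1-byte char #4 = 64.
Offset 10: leading byte 0xE2 = 11100010 → 3-byte char #5 = E2 98 82.
Leading byte 0xE2 = 11100010 matches 1110xxxx → 3-byte sequence.
Byte 1: 0xE2 = 11100010, payload 0010 (4 bits).
Byte 2: 0x98 = 10011000 (10xxxxxx ✓), payload 011000.
Byte 3: 0x82 = 10000010 (10xxxxxx ✓), payload 000010.
Concatenate: 0010011000000010 = 0x2602 (16 bits → U+2602).

U+2602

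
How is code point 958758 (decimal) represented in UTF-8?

F3 AA 84 A6

U+EA126 = 0xEA126 = 958758 decimal. In range U+10000–U+10FFFF → 4-byte form: 11110xxx 10xxxxxx 10xxxxxx 10xxxxxx.
Binary (21 bits): 011101010000100100110.
Split 3+6+6+6: 011 | 101010 | 000100 | 100110.
Byte 1: 11110011 = 0xF3.
Byte 2: 10101010 = 0xAA.
Byte 3: 10000100 = 0x84.
Byte 4: 10100110 = 0xA6.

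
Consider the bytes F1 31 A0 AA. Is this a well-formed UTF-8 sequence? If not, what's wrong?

Leading byte 0xF1 = 11110001 → 4-byte form.
Byte 2 is 0x31 = 00110001, which is not 10xxxxxx — expected a continuation byte.

invalid (non-continuation byte where continuation expected)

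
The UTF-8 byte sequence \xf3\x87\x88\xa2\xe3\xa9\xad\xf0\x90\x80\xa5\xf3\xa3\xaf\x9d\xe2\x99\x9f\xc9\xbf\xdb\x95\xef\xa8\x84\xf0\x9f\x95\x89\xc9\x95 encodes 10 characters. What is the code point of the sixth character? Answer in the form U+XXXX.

Offset 0: leading byte 0xF3 = 11110011 → 4-byte char #1 = F3 87 88 A2.
Offset 4: leading byte 0xE3 = 11100011 → 3-byte char #2 = E3 A9 AD.
Offset 7: leading byte 0xF0 = 11110000 → 4-byte char #3 = F0 90 80 A5.
Offset 11: leading byte 0xF3 = 11110011 → 4-byte char #4 = F3 A3 AF 9D.
Offset 15: leading byte 0xE2 = 11100010 → 3-byte char #5 = E2 99 9F.
Offset 18: leading byte 0xC9 = 11001001 → 2-byte char #6 = C9 BF.
Leading byte 0xC9 = 11001001 matches 110xxxxx → 2-byte sequence.
Byte 1: 0xC9 = 11001001, payload 01001 (5 bits).
Byte 2: 0xBF = 10111111 (10xxxxxx ✓), payload 111111.
Concatenate: 01001111111 = 0x27F (11 bits → U+027F).

U+027F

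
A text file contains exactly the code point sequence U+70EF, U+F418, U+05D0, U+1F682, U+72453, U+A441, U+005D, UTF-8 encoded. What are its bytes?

U+70EF: 3-byte form → E7 83 AF.
U+F418: 3-byte form → EF 90 98.
U+05D0: 2-byte form → D7 90.
U+1F682: 4-byte form → F0 9F 9A 82.
U+72453: 4-byte form → F1 B2 91 93.
U+A441: 3-byte form → EA 91 81.
U+005D: 1-byte form → 5D.
Concatenated (20 bytes): E7 83 AF EF 90 98 D7 90 F0 9F 9A 82 F1 B2 91 93 EA 91 81 5D.

E7 83 AF EF 90 98 D7 90 F0 9F 9A 82 F1 B2 91 93 EA 91 81 5D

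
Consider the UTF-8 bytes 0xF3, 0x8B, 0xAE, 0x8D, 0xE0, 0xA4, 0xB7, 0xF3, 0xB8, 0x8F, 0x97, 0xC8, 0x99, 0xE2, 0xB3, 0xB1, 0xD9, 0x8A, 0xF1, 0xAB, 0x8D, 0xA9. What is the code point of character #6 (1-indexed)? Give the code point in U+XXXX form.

U+064A

Offset 0: leading byte 0xF3 = 11110011 → 4-byte char #1 = F3 8B AE 8D.
Offset 4: leading byte 0xE0 = 11100000 → 3-byte char #2 = E0 A4 B7.
Offset 7: leading byte 0xF3 = 11110011 → 4-byte char #3 = F3 B8 8F 97.
Offset 11: leading byte 0xC8 = 11001000 → 2-byte char #4 = C8 99.
Offset 13: leading byte 0xE2 = 11100010 → 3-byte char #5 = E2 B3 B1.
Offset 16: leading byte 0xD9 = 11011001 → 2-byte char #6 = D9 8A.
Leading byte 0xD9 = 11011001 matches 110xxxxx → 2-byte sequence.
Byte 1: 0xD9 = 11011001, payload 11001 (5 bits).
Byte 2: 0x8A = 10001010 (10xxxxxx ✓), payload 001010.
Concatenate: 11001001010 = 0x64A (11 bits → U+064A).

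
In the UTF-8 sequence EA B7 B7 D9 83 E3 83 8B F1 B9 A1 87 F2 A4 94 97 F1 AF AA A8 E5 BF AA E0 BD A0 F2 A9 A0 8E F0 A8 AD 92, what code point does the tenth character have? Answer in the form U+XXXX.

U+28B52

Offset 0: leading byte 0xEA = 11101010 → 3-byte char #1 = EA B7 B7.
Offset 3: leading byte 0xD9 = 11011001 → 2-byte char #2 = D9 83.
Offset 5: leading byte 0xE3 = 11100011 → 3-byte char #3 = E3 83 8B.
Offset 8: leading byte 0xF1 = 11110001 → 4-byte char #4 = F1 B9 A1 87.
Offset 12: leading byte 0xF2 = 11110010 → 4-byte char #5 = F2 A4 94 97.
Offset 16: leading byte 0xF1 = 11110001 → 4-byte char #6 = F1 AF AA A8.
Offset 20: leading byte 0xE5 = 11100101 → 3-byte char #7 = E5 BF AA.
Offset 23: leading byte 0xE0 = 11100000 → 3-byte char #8 = E0 BD A0.
Offset 26: leading byte 0xF2 = 11110010 → 4-byte char #9 = F2 A9 A0 8E.
Offset 30: leading byte 0xF0 = 11110000 → 4-byte char #10 = F0 A8 AD 92.
Leading byte 0xF0 = 11110000 matches 11110xxx → 4-byte sequence.
Byte 1: 0xF0 = 11110000, payload 000 (3 bits).
Byte 2: 0xA8 = 10101000 (10xxxxxx ✓), payload 101000.
Byte 3: 0xAD = 10101101 (10xxxxxx ✓), payload 101101.
Byte 4: 0x92 = 10010010 (10xxxxxx ✓), payload 010010.
Concatenate: 000101000101101010010 = 0x28B52 (21 bits → U+28B52).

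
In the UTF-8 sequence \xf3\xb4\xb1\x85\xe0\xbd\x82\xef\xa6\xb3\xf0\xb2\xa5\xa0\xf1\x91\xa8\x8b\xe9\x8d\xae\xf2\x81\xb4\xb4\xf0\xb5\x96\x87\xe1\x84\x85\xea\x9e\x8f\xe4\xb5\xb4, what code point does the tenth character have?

U+A78F

Offset 0: leading byte 0xF3 = 11110011 → 4-byte char #1 = F3 B4 B1 85.
Offset 4: leading byte 0xE0 = 11100000 → 3-byte char #2 = E0 BD 82.
Offset 7: leading byte 0xEF = 11101111 → 3-byte char #3 = EF A6 B3.
Offset 10: leading byte 0xF0 = 11110000 → 4-byte char #4 = F0 B2 A5 A0.
Offset 14: leading byte 0xF1 = 11110001 → 4-byte char #5 = F1 91 A8 8B.
Offset 18: leading byte 0xE9 = 11101001 → 3-byte char #6 = E9 8D AE.
Offset 21: leading byte 0xF2 = 11110010 → 4-byte char #7 = F2 81 B4 B4.
Offset 25: leading byte 0xF0 = 11110000 → 4-byte char #8 = F0 B5 96 87.
Offset 29: leading byte 0xE1 = 11100001 → 3-byte char #9 = E1 84 85.
Offset 32: leading byte 0xEA = 11101010 → 3-byte char #10 = EA 9E 8F.
Leading byte 0xEA = 11101010 matches 1110xxxx → 3-byte sequence.
Byte 1: 0xEA = 11101010, payload 1010 (4 bits).
Byte 2: 0x9E = 10011110 (10xxxxxx ✓), payload 011110.
Byte 3: 0x8F = 10001111 (10xxxxxx ✓), payload 001111.
Concatenate: 1010011110001111 = 0xA78F (16 bits → U+A78F).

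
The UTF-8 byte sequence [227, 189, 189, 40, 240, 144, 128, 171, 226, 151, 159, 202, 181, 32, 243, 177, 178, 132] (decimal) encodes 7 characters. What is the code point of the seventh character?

U+F1C84

Offset 0: leading byte 0xE3 = 11100011 → 3-byte char #1 = E3 BD BD.
Offset 3: leading byte 0x28 = 00101000 → 1-byte char #2 = 28.
Offset 4: leading byte 0xF0 = 11110000 → 4-byte char #3 = F0 90 80 AB.
Offset 8: leading byte 0xE2 = 11100010 → 3-byte char #4 = E2 97 9F.
Offset 11: leading byte 0xCA = 11001010 → 2-byte char #5 = CA B5.
Offset 13: leading byte 0x20 = 00100000 → 1-byte char #6 = 20.
Offset 14: leading byte 0xF3 = 11110011 → 4-byte char #7 = F3 B1 B2 84.
Leading byte 0xF3 = 11110011 matches 11110xxx → 4-byte sequence.
Byte 1: 0xF3 = 11110011, payload 011 (3 bits).
Byte 2: 0xB1 = 10110001 (10xxxxxx ✓), payload 110001.
Byte 3: 0xB2 = 10110010 (10xxxxxx ✓), payload 110010.
Byte 4: 0x84 = 10000100 (10xxxxxx ✓), payload 000100.
Concatenate: 011110001110010000100 = 0xF1C84 (21 bits → U+F1C84).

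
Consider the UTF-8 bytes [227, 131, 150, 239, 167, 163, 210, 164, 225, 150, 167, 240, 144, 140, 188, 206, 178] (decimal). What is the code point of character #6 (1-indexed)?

U+03B2

Offset 0: leading byte 0xE3 = 11100011 → 3-byte char #1 = E3 83 96.
Offset 3: leading byte 0xEF = 11101111 → 3-byte char #2 = EF A7 A3.
Offset 6: leading byte 0xD2 = 11010010 → 2-byte char #3 = D2 A4.
Offset 8: leading byte 0xE1 = 11100001 → 3-byte char #4 = E1 96 A7.
Offset 11: leading byte 0xF0 = 11110000 → 4-byte char #5 = F0 90 8C BC.
Offset 15: leading byte 0xCE = 11001110 → 2-byte char #6 = CE B2.
Leading byte 0xCE = 11001110 matches 110xxxxx → 2-byte sequence.
Byte 1: 0xCE = 11001110, payload 01110 (5 bits).
Byte 2: 0xB2 = 10110010 (10xxxxxx ✓), payload 110010.
Concatenate: 01110110010 = 0x3B2 (11 bits → U+03B2).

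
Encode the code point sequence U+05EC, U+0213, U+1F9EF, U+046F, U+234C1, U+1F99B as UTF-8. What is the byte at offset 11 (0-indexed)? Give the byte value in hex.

U+05EC → 2-byte form D7 AC at offsets 0–1.
U+0213 → 2-byte form C8 93 at offsets 2–3.
U+1F9EF → 4-byte form F0 9F A7 AF at offsets 4–7.
U+046F → 2-byte form D1 AF at offsets 8–9.
U+234C1 → 4-byte form F0 A3 93 81 at offsets 10–13.
Offset 11 falls in char 5's range; it's byte 2 of F0 A3 93 81 = 0xA3.

0xA3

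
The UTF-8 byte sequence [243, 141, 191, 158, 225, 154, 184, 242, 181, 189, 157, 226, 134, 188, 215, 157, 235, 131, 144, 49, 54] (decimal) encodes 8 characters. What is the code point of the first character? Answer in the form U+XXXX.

U+CDFDE

Offset 0: leading byte 0xF3 = 11110011 → 4-byte char #1 = F3 8D BF 9E.
Leading byte 0xF3 = 11110011 matches 11110xxx → 4-byte sequence.
Byte 1: 0xF3 = 11110011, payload 011 (3 bits).
Byte 2: 0x8D = 10001101 (10xxxxxx ✓), payload 001101.
Byte 3: 0xBF = 10111111 (10xxxxxx ✓), payload 111111.
Byte 4: 0x9E = 10011110 (10xxxxxx ✓), payload 011110.
Concatenate: 011001101111111011110 = 0xCDFDE (21 bits → U+CDFDE).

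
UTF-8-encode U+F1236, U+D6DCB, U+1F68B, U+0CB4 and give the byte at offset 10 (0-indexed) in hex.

0x9A

U+F1236 → 4-byte form F3 B1 88 B6 at offsets 0–3.
U+D6DCB → 4-byte form F3 96 B7 8B at offsets 4–7.
U+1F68B → 4-byte form F0 9F 9A 8B at offsets 8–11.
Offset 10 falls in char 3's range; it's byte 3 of F0 9F 9A 8B = 0x9A.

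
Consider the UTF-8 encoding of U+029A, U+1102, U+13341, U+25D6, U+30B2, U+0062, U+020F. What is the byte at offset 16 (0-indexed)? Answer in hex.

0xC8

U+029A → 2-byte form CA 9A at offsets 0–1.
U+1102 → 3-byte form E1 84 82 at offsets 2–4.
U+13341 → 4-byte form F0 93 8D 81 at offsets 5–8.
U+25D6 → 3-byte form E2 97 96 at offsets 9–11.
U+30B2 → 3-byte form E3 82 B2 at offsets 12–14.
U+0062 → 1-byte form 62 at offsets 15–15.
U+020F → 2-byte form C8 8F at offsets 16–17.
Offset 16 falls in char 7's range; it's byte 1 of C8 8F = 0xC8.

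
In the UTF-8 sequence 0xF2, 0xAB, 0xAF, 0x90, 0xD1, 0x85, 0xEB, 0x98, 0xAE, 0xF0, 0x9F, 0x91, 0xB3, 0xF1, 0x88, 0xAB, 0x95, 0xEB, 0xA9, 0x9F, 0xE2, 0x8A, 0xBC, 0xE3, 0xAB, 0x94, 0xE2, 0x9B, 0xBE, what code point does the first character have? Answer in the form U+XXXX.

U+ABBD0

Offset 0: leading byte 0xF2 = 11110010 → 4-byte char #1 = F2 AB AF 90.
Leading byte 0xF2 = 11110010 matches 11110xxx → 4-byte sequence.
Byte 1: 0xF2 = 11110010, payload 010 (3 bits).
Byte 2: 0xAB = 10101011 (10xxxxxx ✓), payload 101011.
Byte 3: 0xAF = 10101111 (10xxxxxx ✓), payload 101111.
Byte 4: 0x90 = 10010000 (10xxxxxx ✓), payload 010000.
Concatenate: 010101011101111010000 = 0xABBD0 (21 bits → U+ABBD0).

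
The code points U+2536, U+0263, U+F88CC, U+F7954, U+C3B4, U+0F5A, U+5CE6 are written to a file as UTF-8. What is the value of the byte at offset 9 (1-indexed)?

0x8C

1-indexed offset 9 is 0-indexed offset 8.
U+2536 → 3-byte form E2 94 B6 at offsets 0–2.
U+0263 → 2-byte form C9 A3 at offsets 3–4.
U+F88CC → 4-byte form F3 B8 A3 8C at offsets 5–8.
Offset 8 falls in char 3's range; it's byte 4 of F3 B8 A3 8C = 0x8C.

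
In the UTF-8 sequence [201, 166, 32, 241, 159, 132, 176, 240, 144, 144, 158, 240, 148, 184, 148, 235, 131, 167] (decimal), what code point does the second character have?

U+0020

Offset 0: leading byte 0xC9 = 11001001 → 2-byte char #1 = C9 A6.
Offset 2: leading byte 0x20 = 00100000 → 1-byte char #2 = 20.
Leading byte 0x20 = 00100000 matches 0xxxxxxx → 1-byte sequence.
Byte 1: 0x20 = 00100000, payload 0100000 (7 bits).
Concatenate: 0100000 = 0x20 (7 bits → U+0020).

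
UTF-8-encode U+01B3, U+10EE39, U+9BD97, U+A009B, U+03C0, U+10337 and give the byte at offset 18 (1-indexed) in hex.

1-indexed offset 18 is 0-indexed offset 17.
U+01B3 → 2-byte form C6 B3 at offsets 0–1.
U+10EE39 → 4-byte form F4 8E B8 B9 at offsets 2–5.
U+9BD97 → 4-byte form F2 9B B6 97 at offsets 6–9.
U+A009B → 4-byte form F2 A0 82 9B at offsets 10–13.
U+03C0 → 2-byte form CF 80 at offsets 14–15.
U+10337 → 4-byte form F0 90 8C B7 at offsets 16–19.
Offset 17 falls in char 6's range; it's byte 2 of F0 90 8C B7 = 0x90.

0x90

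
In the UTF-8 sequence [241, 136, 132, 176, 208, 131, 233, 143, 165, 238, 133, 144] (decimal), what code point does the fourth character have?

Offset 0: leading byte 0xF1 = 11110001 → 4-byte char #1 = F1 88 84 B0.
Offset 4: leading byte 0xD0 = 11010000 → 2-byte char #2 = D0 83.
Offset 6: leading byte 0xE9 = 11101001 → 3-byte char #3 = E9 8F A5.
Offset 9: leading byte 0xEE = 11101110 → 3-byte char #4 = EE 85 90.
Leading byte 0xEE = 11101110 matches 1110xxxx → 3-byte sequence.
Byte 1: 0xEE = 11101110, payload 1110 (4 bits).
Byte 2: 0x85 = 10000101 (10xxxxxx ✓), payload 000101.
Byte 3: 0x90 = 10010000 (10xxxxxx ✓), payload 010000.
Concatenate: 1110000101010000 = 0xE150 (16 bits → U+E150).

U+E150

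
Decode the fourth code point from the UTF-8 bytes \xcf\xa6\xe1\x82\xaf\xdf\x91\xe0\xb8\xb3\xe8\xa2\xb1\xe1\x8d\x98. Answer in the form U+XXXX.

U+0E33

Offset 0: leading byte 0xCF = 11001111 → 2-byte char #1 = CF A6.
Offset 2: leading byte 0xE1 = 11100001 → 3-byte char #2 = E1 82 AF.
Offset 5: leading byte 0xDF = 11011111 → 2-byte char #3 = DF 91.
Offset 7: leading byte 0xE0 = 11100000 → 3-byte char #4 = E0 B8 B3.
Leading byte 0xE0 = 11100000 matches 1110xxxx → 3-byte sequence.
Byte 1: 0xE0 = 11100000, payload 0000 (4 bits).
Byte 2: 0xB8 = 10111000 (10xxxxxx ✓), payload 111000.
Byte 3: 0xB3 = 10110011 (10xxxxxx ✓), payload 110011.
Concatenate: 0000111000110011 = 0xE33 (16 bits → U+0E33).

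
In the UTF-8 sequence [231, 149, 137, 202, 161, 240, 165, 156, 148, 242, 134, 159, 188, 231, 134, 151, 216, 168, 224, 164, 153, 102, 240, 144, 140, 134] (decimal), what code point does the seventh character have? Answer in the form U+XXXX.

U+0919

Offset 0: leading byte 0xE7 = 11100111 → 3-byte char #1 = E7 95 89.
Offset 3: leading byte 0xCA = 11001010 → 2-byte char #2 = CA A1.
Offset 5: leading byte 0xF0 = 11110000 → 4-byte char #3 = F0 A5 9C 94.
Offset 9: leading byte 0xF2 = 11110010 → 4-byte char #4 = F2 86 9F BC.
Offset 13: leading byte 0xE7 = 11100111 → 3-byte char #5 = E7 86 97.
Offset 16: leading byte 0xD8 = 11011000 → 2-byte char #6 = D8 A8.
Offset 18: leading byte 0xE0 = 11100000 → 3-byte char #7 = E0 A4 99.
Leading byte 0xE0 = 11100000 matches 1110xxxx → 3-byte sequence.
Byte 1: 0xE0 = 11100000, payload 0000 (4 bits).
Byte 2: 0xA4 = 10100100 (10xxxxxx ✓), payload 100100.
Byte 3: 0x99 = 10011001 (10xxxxxx ✓), payload 011001.
Concatenate: 0000100100011001 = 0x919 (16 bits → U+0919).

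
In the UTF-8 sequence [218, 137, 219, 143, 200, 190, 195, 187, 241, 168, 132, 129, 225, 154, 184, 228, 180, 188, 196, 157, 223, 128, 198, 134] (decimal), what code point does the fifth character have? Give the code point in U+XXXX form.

U+68101

Offset 0: leading byte 0xDA = 11011010 → 2-byte char #1 = DA 89.
Offset 2: leading byte 0xDB = 11011011 → 2-byte char #2 = DB 8F.
Offset 4: leading byte 0xC8 = 11001000 → 2-byte char #3 = C8 BE.
Offset 6: leading byte 0xC3 = 11000011 → 2-byte char #4 = C3 BB.
Offset 8: leading byte 0xF1 = 11110001 → 4-byte char #5 = F1 A8 84 81.
Leading byte 0xF1 = 11110001 matches 11110xxx → 4-byte sequence.
Byte 1: 0xF1 = 11110001, payload 001 (3 bits).
Byte 2: 0xA8 = 10101000 (10xxxxxx ✓), payload 101000.
Byte 3: 0x84 = 10000100 (10xxxxxx ✓), payload 000100.
Byte 4: 0x81 = 10000001 (10xxxxxx ✓), payload 000001.
Concatenate: 001101000000100000001 = 0x68101 (21 bits → U+68101).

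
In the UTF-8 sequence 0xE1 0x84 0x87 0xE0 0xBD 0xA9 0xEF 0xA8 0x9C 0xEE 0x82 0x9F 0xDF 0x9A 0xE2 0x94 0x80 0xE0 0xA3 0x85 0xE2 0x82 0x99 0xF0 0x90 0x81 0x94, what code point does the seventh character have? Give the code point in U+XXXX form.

Offset 0: leading byte 0xE1 = 11100001 → 3-byte char #1 = E1 84 87.
Offset 3: leading byte 0xE0 = 11100000 → 3-byte char #2 = E0 BD A9.
Offset 6: leading byte 0xEF = 11101111 → 3-byte char #3 = EF A8 9C.
Offset 9: leading byte 0xEE = 11101110 → 3-byte char #4 = EE 82 9F.
Offset 12: leading byte 0xDF = 11011111 → 2-byte char #5 = DF 9A.
Offset 14: leading byte 0xE2 = 11100010 → 3-byte char #6 = E2 94 80.
Offset 17: leading byte 0xE0 = 11100000 → 3-byte char #7 = E0 A3 85.
Leading byte 0xE0 = 11100000 matches 1110xxxx → 3-byte sequence.
Byte 1: 0xE0 = 11100000, payload 0000 (4 bits).
Byte 2: 0xA3 = 10100011 (10xxxxxx ✓), payload 100011.
Byte 3: 0x85 = 10000101 (10xxxxxx ✓), payload 000101.
Concatenate: 0000100011000101 = 0x8C5 (16 bits → U+08C5).

U+08C5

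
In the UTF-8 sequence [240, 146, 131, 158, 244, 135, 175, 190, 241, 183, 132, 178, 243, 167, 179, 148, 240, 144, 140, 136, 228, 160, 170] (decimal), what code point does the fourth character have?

U+E7CD4

Offset 0: leading byte 0xF0 = 11110000 → 4-byte char #1 = F0 92 83 9E.
Offset 4: leading byte 0xF4 = 11110100 → 4-byte char #2 = F4 87 AF BE.
Offset 8: leading byte 0xF1 = 11110001 → 4-byte char #3 = F1 B7 84 B2.
Offset 12: leading byte 0xF3 = 11110011 → 4-byte char #4 = F3 A7 B3 94.
Leading byte 0xF3 = 11110011 matches 11110xxx → 4-byte sequence.
Byte 1: 0xF3 = 11110011, payload 011 (3 bits).
Byte 2: 0xA7 = 10100111 (10xxxxxx ✓), payload 100111.
Byte 3: 0xB3 = 10110011 (10xxxxxx ✓), payload 110011.
Byte 4: 0x94 = 10010100 (10xxxxxx ✓), payload 010100.
Concatenate: 011100111110011010100 = 0xE7CD4 (21 bits → U+E7CD4).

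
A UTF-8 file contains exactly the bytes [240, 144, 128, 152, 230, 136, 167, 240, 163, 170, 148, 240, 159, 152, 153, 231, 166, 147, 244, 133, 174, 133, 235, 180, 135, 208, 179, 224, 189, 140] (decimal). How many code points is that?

9

Byte at offset 0: 0xF0 = 11110000 → 4-byte char (#1). Advance 4.
Byte at offset 4: 0xE6 = 11100110 → 3-byte char (#2). Advance 3.
Byte at offset 7: 0xF0 = 11110000 → 4-byte char (#3). Advance 4.
Byte at offset 11: 0xF0 = 11110000 → 4-byte char (#4). Advance 4.
Byte at offset 15: 0xE7 = 11100111 → 3-byte char (#5). Advance 3.
Byte at offset 18: 0xF4 = 11110100 → 4-byte char (#6). Advance 4.
Byte at offset 22: 0xEB = 11101011 → 3-byte char (#7). Advance 3.
Byte at offset 25: 0xD0 = 11010000 → 2-byte char (#8). Advance 2.
Byte at offset 27: 0xE0 = 11100000 → 3-byte char (#9). Advance 3.
Reached end at offset 30 after 9 code points.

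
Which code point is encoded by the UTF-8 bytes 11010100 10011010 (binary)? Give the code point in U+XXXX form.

Leading byte 0xD4 = 11010100 matches 110xxxxx → 2-byte sequence.
Byte 1: 0xD4 = 11010100, payload 10100 (5 bits).
Byte 2: 0x9A = 10011010 (10xxxxxx ✓), payload 011010.
Concatenate: 10100011010 = 0x51A (11 bits → U+051A).

U+051A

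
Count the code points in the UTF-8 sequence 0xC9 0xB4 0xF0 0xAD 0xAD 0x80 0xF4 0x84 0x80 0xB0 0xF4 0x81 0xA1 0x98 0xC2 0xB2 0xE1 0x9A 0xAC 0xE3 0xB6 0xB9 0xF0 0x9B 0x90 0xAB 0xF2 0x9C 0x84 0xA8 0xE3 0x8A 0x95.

Byte at offset 0: 0xC9 = 11001001 → 2-byte char (#1). Advance 2.
Byte at offset 2: 0xF0 = 11110000 → 4-byte char (#2). Advance 4.
Byte at offset 6: 0xF4 = 11110100 → 4-byte char (#3). Advance 4.
Byte at offset 10: 0xF4 = 11110100 → 4-byte char (#4). Advance 4.
Byte at offset 14: 0xC2 = 11000010 → 2-byte char (#5). Advance 2.
Byte at offset 16: 0xE1 = 11100001 → 3-byte char (#6). Advance 3.
Byte at offset 19: 0xE3 = 11100011 → 3-byte char (#7). Advance 3.
Byte at offset 22: 0xF0 = 11110000 → 4-byte char (#8). Advance 4.
Byte at offset 26: 0xF2 = 11110010 → 4-byte char (#9). Advance 4.
Byte at offset 30: 0xE3 = 11100011 → 3-byte char (#10). Advance 3.
Reached end at offset 33 after 10 code points.

10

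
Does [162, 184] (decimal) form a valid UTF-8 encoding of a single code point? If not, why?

Byte 0xA2 = 10100010 has the form 10xxxxxx — a continuation byte — but there is no preceding leading byte.

invalid (continuation byte with no leading byte)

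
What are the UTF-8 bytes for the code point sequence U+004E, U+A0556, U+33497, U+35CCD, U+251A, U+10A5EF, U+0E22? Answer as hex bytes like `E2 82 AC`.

U+004E: 1-byte form → 4E.
U+A0556: 4-byte form → F2 A0 95 96.
U+33497: 4-byte form → F0 B3 92 97.
U+35CCD: 4-byte form → F0 B5 B3 8D.
U+251A: 3-byte form → E2 94 9A.
U+10A5EF: 4-byte form → F4 8A 97 AF.
U+0E22: 3-byte form → E0 B8 A2.
Concatenated (23 bytes): 4E F2 A0 95 96 F0 B3 92 97 F0 B5 B3 8D E2 94 9A F4 8A 97 AF E0 B8 A2.

4E F2 A0 95 96 F0 B3 92 97 F0 B5 B3 8D E2 94 9A F4 8A 97 AF E0 B8 A2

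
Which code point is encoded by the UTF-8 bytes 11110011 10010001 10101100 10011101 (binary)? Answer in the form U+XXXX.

U+D1B1D

Leading byte 0xF3 = 11110011 matches 11110xxx → 4-byte sequence.
Byte 1: 0xF3 = 11110011, payload 011 (3 bits).
Byte 2: 0x91 = 10010001 (10xxxxxx ✓), payload 010001.
Byte 3: 0xAC = 10101100 (10xxxxxx ✓), payload 101100.
Byte 4: 0x9D = 10011101 (10xxxxxx ✓), payload 011101.
Concatenate: 011010001101100011101 = 0xD1B1D (21 bits → U+D1B1D).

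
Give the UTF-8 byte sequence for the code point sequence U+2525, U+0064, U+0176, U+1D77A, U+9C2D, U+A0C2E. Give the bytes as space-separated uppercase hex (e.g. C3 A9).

U+2525: 3-byte form → E2 94 A5.
U+0064: 1-byte form → 64.
U+0176: 2-byte form → C5 B6.
U+1D77A: 4-byte form → F0 9D 9D BA.
U+9C2D: 3-byte form → E9 B0 AD.
U+A0C2E: 4-byte form → F2 A0 B0 AE.
Concatenated (17 bytes): E2 94 A5 64 C5 B6 F0 9D 9D BA E9 B0 AD F2 A0 B0 AE.

E2 94 A5 64 C5 B6 F0 9D 9D BA E9 B0 AD F2 A0 B0 AE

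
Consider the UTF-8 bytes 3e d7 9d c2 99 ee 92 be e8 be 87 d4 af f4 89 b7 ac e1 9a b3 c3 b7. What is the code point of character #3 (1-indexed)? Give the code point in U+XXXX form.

Offset 0: leading byte 0x3E = 00111110 → 1-byte char #1 = 3E.
Offset 1: leading byte 0xD7 = 11010111 → 2-byte char #2 = D7 9D.
Offset 3: leading byte 0xC2 = 11000010 → 2-byte char #3 = C2 99.
Leading byte 0xC2 = 11000010 matches 110xxxxx → 2-byte sequence.
Byte 1: 0xC2 = 11000010, payload 00010 (5 bits).
Byte 2: 0x99 = 10011001 (10xxxxxx ✓), payload 011001.
Concatenate: 00010011001 = 0x99 (11 bits → U+0099).

U+0099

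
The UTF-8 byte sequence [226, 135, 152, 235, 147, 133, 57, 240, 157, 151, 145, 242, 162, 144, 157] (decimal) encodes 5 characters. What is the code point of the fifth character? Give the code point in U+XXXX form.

Offset 0: leading byte 0xE2 = 11100010 → 3-byte char #1 = E2 87 98.
Offset 3: leading byte 0xEB = 11101011 → 3-byte char #2 = EB 93 85.
Offset 6: leading byte 0x39 = 00111001 → 1-byte char #3 = 39.
Offset 7: leading byte 0xF0 = 11110000 → 4-byte char #4 = F0 9D 97 91.
Offset 11: leading byte 0xF2 = 11110010 → 4-byte char #5 = F2 A2 90 9D.
Leading byte 0xF2 = 11110010 matches 11110xxx → 4-byte sequence.
Byte 1: 0xF2 = 11110010, payload 010 (3 bits).
Byte 2: 0xA2 = 10100010 (10xxxxxx ✓), payload 100010.
Byte 3: 0x90 = 10010000 (10xxxxxx ✓), payload 010000.
Byte 4: 0x9D = 10011101 (10xxxxxx ✓), payload 011101.
Concatenate: 010100010010000011101 = 0xA241D (21 bits → U+A241D).

U+A241D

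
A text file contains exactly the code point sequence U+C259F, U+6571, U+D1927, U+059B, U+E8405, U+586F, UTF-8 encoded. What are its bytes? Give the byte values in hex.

F3 82 96 9F E6 95 B1 F3 91 A4 A7 D6 9B F3 A8 90 85 E5 A1 AF

U+C259F: 4-byte form → F3 82 96 9F.
U+6571: 3-byte form → E6 95 B1.
U+D1927: 4-byte form → F3 91 A4 A7.
U+059B: 2-byte form → D6 9B.
U+E8405: 4-byte form → F3 A8 90 85.
U+586F: 3-byte form → E5 A1 AF.
Concatenated (20 bytes): F3 82 96 9F E6 95 B1 F3 91 A4 A7 D6 9B F3 A8 90 85 E5 A1 AF.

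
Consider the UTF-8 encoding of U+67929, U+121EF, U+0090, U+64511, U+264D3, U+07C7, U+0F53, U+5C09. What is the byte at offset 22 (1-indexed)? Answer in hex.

0xBD

1-indexed offset 22 is 0-indexed offset 21.
U+67929 → 4-byte form F1 A7 A4 A9 at offsets 0–3.
U+121EF → 4-byte form F0 92 87 AF at offsets 4–7.
U+0090 → 2-byte form C2 90 at offsets 8–9.
U+64511 → 4-byte form F1 A4 94 91 at offsets 10–13.
U+264D3 → 4-byte form F0 A6 93 93 at offsets 14–17.
U+07C7 → 2-byte form DF 87 at offsets 18–19.
U+0F53 → 3-byte form E0 BD 93 at offsets 20–22.
Offset 21 falls in char 7's range; it's byte 2 of E0 BD 93 = 0xBD.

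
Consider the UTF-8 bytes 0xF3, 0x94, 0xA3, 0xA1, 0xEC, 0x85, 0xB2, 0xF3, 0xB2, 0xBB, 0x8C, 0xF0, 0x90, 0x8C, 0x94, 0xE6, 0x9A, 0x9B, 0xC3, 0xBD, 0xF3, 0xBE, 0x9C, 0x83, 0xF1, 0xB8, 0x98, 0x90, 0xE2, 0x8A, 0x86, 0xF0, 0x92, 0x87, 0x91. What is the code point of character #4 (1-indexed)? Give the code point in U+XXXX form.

U+10314

Offset 0: leading byte 0xF3 = 11110011 → 4-byte char #1 = F3 94 A3 A1.
Offset 4: leading byte 0xEC = 11101100 → 3-byte char #2 = EC 85 B2.
Offset 7: leading byte 0xF3 = 11110011 → 4-byte char #3 = F3 B2 BB 8C.
Offset 11: leading byte 0xF0 = 11110000 → 4-byte char #4 = F0 90 8C 94.
Leading byte 0xF0 = 11110000 matches 11110xxx → 4-byte sequence.
Byte 1: 0xF0 = 11110000, payload 000 (3 bits).
Byte 2: 0x90 = 10010000 (10xxxxxx ✓), payload 010000.
Byte 3: 0x8C = 10001100 (10xxxxxx ✓), payload 001100.
Byte 4: 0x94 = 10010100 (10xxxxxx ✓), payload 010100.
Concatenate: 000010000001100010100 = 0x10314 (21 bits → U+10314).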